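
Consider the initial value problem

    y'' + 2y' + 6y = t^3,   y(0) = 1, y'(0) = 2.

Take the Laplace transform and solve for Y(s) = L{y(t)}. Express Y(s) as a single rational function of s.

Transform both sides with L{·}.
With L{y''} = s^2 Y - s·y(0) - y'(0) and L{y'} = sY - y(0), with y(0) = 1, y'(0) = 2: the LHS transforms to (s^2 + 2*s + 6)Y - (s + 4).
The right side is L{t^3} = 6/s^4.
So (s^2 + 2*s + 6)Y = 6/s^4 + (s + 4).
Solve for Y(s) and write it as one ratio of polynomials.

Y(s) = (s^5 + 4*s^4 + 6)/(s^6 + 2*s^5 + 6*s^4)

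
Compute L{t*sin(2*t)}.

L{sin(2t)} = 2/(s^2 + 4).
Then apply L{t·g(t)} = -d/ds[H(s)] with H(s) = 2/(s^2 + 4):
differentiating 1 time and applying the sign gives 4*s/(s^2 + 4)^2.

4*s/(s^2 + 4)^2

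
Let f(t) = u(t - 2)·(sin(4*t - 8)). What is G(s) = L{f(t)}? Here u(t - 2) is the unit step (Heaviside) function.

By the second shifting theorem, L{u(t - c)·g(t - c)} = e^(-cs)·H(s) with c = 2 and H(s) = L{g(t)}.
L{sin(4t)} = 4/(s^2 + 16).

G(s) = 4*exp(-2*s)/(s^2 + 16)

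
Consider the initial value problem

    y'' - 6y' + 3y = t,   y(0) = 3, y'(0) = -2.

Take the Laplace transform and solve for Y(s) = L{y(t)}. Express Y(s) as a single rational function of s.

Y(s) = (3*s^3 - 20*s^2 + 1)/(s^4 - 6*s^3 + 3*s^2)

Take the Laplace transform of both sides.
The derivative rules (L{y''} = s^2 Y - s·y(0) - y'(0) and L{y'} = sY - y(0), with y(0) = 3, y'(0) = -2) turn the left side into (s^2 - 6*s + 3)Y - (3*s - 20).
The right side is L{t} = s^(-2).
So (s^2 - 6*s + 3)Y = s^(-2) + (3*s - 20).
Isolate Y and clear denominators.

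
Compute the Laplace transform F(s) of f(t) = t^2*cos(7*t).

L{cos(7t)} = s/(s^2 + 49).
Then apply L{t^2·g(t)} = (-1)^2 d^2/ds^2[G(s)] with G(s) = s/(s^2 + 49):
differentiating 2 times and applying the sign gives 2*s*(s^2 - 147)/(s^2 + 49)^3.

F(s) = 2*s*(s^2 - 147)/(s^2 + 49)^3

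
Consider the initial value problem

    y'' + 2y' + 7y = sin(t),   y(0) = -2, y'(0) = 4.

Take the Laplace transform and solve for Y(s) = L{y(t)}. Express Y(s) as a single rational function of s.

Transform both sides with L{·}.
With L{y''} = s^2 Y - s·y(0) - y'(0) and L{y'} = sY - y(0), with y(0) = -2, y'(0) = 4: the LHS transforms to (s^2 + 2*s + 7)Y - (-2*s).
The right side is L{sin(t)} = 1/(s^2 + 1).
So (s^2 + 2*s + 7)Y = 1/(s^2 + 1) + (-2*s).
Isolate Y and clear denominators.

Y(s) = (-2*s^3 - 2*s + 1)/(s^4 + 2*s^3 + 8*s^2 + 2*s + 7)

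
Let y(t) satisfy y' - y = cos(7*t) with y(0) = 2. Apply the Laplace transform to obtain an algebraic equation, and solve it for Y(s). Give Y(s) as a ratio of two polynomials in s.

Y(s) = (2*s^2 + s + 98)/(s^3 - s^2 + 49*s - 49)

Apply the Laplace transform to the equation.
With L{y'} = sY - y(0) = sY - 2: the LHS transforms to (s - 1)Y - (2).
The right side is L{cos(7*t)} = s/(s^2 + 49).
So (s - 1)Y = s/(s^2 + 49) + (2).
Isolate Y and clear denominators.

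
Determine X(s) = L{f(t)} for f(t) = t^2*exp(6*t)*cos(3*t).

X(s) = 2*(s - 6)*(s^2 - 12*s + 9)/(s^2 - 12*s + 45)^3

L{cos(3t)} = s/(s^2 + 9).
Multiplying by e^(6t) shifts s → s - 6, so L{exp(6*t)*cos(3*t)} = (s - 6)/((s - 6)^2 + 9).
Then apply L{t^2·g(t)} = (-1)^2 d^2/ds^2[G(s)] with G(s) = (s - 6)/((s - 6)^2 + 9):
differentiating 2 times and applying the sign gives 2*(s - 6)*(s^2 - 12*s + 9)/(s^2 - 12*s + 45)^3.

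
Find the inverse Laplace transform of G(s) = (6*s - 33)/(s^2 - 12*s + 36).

3*t*exp(6*t) + 6*exp(6*t)

Factor the denominator: s^2 - 12*s + 36 = (s - 6)^2.
Partial fraction decomposition gives [6/(s - 6)] + [3/(s - 6)^2].
Invert each term: 6/(s - 6) ↔ 6e^(6t); 3/(s - 6)^2 ↔ 3t·e^(6t).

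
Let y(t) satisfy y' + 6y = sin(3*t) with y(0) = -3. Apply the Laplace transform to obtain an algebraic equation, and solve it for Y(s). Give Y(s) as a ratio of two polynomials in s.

Apply the Laplace transform to the equation.
With L{y'} = sY - y(0) = sY - (-3): the LHS transforms to (s + 6)Y - (-3).
The right side is L{sin(3*t)} = 3/(s^2 + 9).
So (s + 6)Y = 3/(s^2 + 9) + (-3).
Divide through and combine into a single rational function.

Y(s) = (-3*s^2 - 24)/(s^3 + 6*s^2 + 9*s + 54)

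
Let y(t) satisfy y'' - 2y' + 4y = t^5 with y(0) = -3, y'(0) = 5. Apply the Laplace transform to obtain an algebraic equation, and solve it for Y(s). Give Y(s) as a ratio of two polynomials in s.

Apply the Laplace transform to the equation.
Using L{y''} = s^2 Y - s·y(0) - y'(0) and L{y'} = sY - y(0), with y(0) = -3, y'(0) = 5, the left side becomes (s^2 - 2*s + 4)Y - (-3*s + 11).
The right side is L{t^5} = 120/s^6.
So (s^2 - 2*s + 4)Y = 120/s^6 + (-3*s + 11).
Divide through and combine into a single rational function.

Y(s) = (-3*s^7 + 11*s^6 + 120)/(s^8 - 2*s^7 + 4*s^6)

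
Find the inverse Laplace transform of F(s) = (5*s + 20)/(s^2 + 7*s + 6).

Factor the denominator: s^2 + 7*s + 6 = (s + 1)*(s + 6).
Partial fraction decomposition gives [2/(s + 6)] + [3/(s + 1)].
Invert each term: 2/(s + 6) ↔ 2e^(-6t); 3/(s + 1) ↔ 3e^(-t).

3*exp(-t) + 2*exp(-6*t)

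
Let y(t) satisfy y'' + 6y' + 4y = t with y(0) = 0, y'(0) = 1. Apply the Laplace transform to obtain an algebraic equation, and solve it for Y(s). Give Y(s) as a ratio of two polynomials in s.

Y(s) = (s^2 + 1)/(s^4 + 6*s^3 + 4*s^2)

Take the Laplace transform of both sides.
Using L{y''} = s^2 Y - s·y(0) - y'(0) and L{y'} = sY - y(0), with y(0) = 0, y'(0) = 1, the left side becomes (s^2 + 6*s + 4)Y - (1).
The right side is L{t} = s^(-2).
So (s^2 + 6*s + 4)Y = s^(-2) + (1).
Solve for Y(s) and write it as one ratio of polynomials.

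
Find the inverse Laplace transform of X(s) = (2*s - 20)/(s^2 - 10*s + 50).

-2*exp(5*t)*sin(5*t) + 2*exp(5*t)*cos(5*t)

Complete the square in the denominator: s^2 - 10*s + 50 = (s - 5)^2 + 5^2.
Split the numerator to match: 2*s - 20 = 2·(s - 5) - 2·5.
Invert each term: 2·(s - 5)/((s - 5)^2 + 25) ↔ 2e^(5t)cos(5t); -2·5/((s - 5)^2 + 25) ↔ -2e^(5t)sin(5t).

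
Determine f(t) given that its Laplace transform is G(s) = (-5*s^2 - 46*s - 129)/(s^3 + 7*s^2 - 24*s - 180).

Factor the denominator: s^3 + 7*s^2 - 24*s - 180 = (s - 5)*(s + 6)^2.
Partial fraction decomposition gives [-1/(s + 6)] + [3/(s + 6)^2] + [-4/(s - 5)].
Invert each term: -1/(s + 6) ↔ -e^(-6t); 3/(s + 6)^2 ↔ 3t·e^(-6t); -4/(s - 5) ↔ -4e^(5t).

f(t) = 3*t*exp(-6*t) - 4*exp(5*t) - exp(-6*t)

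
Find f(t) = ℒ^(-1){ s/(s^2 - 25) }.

f(t) = cosh(5*t)

Since L{cosh(5t)} = s/(s^2 - 25), the inverse is cosh(5*t).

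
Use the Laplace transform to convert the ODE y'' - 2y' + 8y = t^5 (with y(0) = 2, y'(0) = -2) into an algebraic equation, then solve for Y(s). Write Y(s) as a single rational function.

Take the Laplace transform of both sides.
The derivative rules (L{y''} = s^2 Y - s·y(0) - y'(0) and L{y'} = sY - y(0), with y(0) = 2, y'(0) = -2) turn the left side into (s^2 - 2*s + 8)Y - (2*s - 6).
The right side is L{t^5} = 120/s^6.
So (s^2 - 2*s + 8)Y = 120/s^6 + (2*s - 6).
Divide through and combine into a single rational function.

Y(s) = (2*s^7 - 6*s^6 + 120)/(s^8 - 2*s^7 + 8*s^6)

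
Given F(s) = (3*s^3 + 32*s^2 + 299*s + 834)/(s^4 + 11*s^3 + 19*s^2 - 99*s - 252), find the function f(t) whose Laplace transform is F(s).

f(t) = 5*exp(3*t) - 6*exp(-3*t) - 2*exp(-4*t) + 6*exp(-7*t)

Factor the denominator: s^4 + 11*s^3 + 19*s^2 - 99*s - 252 = (s - 3)*(s + 3)*(s + 4)*(s + 7).
Partial fraction decomposition gives [-2/(s + 4)] + [5/(s - 3)] + [6/(s + 7)] + [-6/(s + 3)].
Invert each term: -2/(s + 4) ↔ -2e^(-4t); 5/(s - 3) ↔ 5e^(3t); 6/(s + 7) ↔ 6e^(-7t); -6/(s + 3) ↔ -6e^(-3t).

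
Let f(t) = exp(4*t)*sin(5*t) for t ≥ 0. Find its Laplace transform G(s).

L{sin(5t)} = 5/(s^2 + 25).
By the first shifting theorem, multiplying by e^(4t) replaces s with s - 4.

G(s) = 5/((s - 4)^2 + 25)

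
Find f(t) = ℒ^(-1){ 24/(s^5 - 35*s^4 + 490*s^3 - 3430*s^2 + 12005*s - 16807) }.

Rewrite the denominator: s^5 - 35*s^4 + 490*s^3 - 3430*s^2 + 12005*s - 16807 = (s - 7)^5.
The form in (s - 7) signals a first-shifting-theorem factor e^(7t).
Since L{t^4} = 4!/s^5 = 24/s^5, the inverse is t^4*e^(7*t).

f(t) = t^4*exp(7*t)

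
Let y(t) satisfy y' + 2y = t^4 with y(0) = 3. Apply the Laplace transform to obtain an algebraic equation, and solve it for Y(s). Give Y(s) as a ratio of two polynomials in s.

Y(s) = (3*s^5 + 24)/(s^6 + 2*s^5)

Transform both sides with L{·}.
With L{y'} = sY - y(0) = sY - 3: the LHS transforms to (s + 2)Y - (3).
The right side is L{t^4} = 24/s^5.
So (s + 2)Y = 24/s^5 + (3).
Solve for Y(s) and write it as one ratio of polynomials.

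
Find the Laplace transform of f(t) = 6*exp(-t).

L{6} = 6/s.
By the first shifting theorem, multiplying by e^(-t) replaces s with s + 1.

6/(s + 1)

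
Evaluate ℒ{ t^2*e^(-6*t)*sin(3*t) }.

L{sin(3t)} = 3/(s^2 + 9).
Multiplying by e^(-6t) shifts s → s + 6, so L{e^(-6*t)*sin(3*t)} = 3/((s + 6)^2 + 9).
Then apply L{t^2·g(t)} = (-1)^2 d^2/ds^2[H(s)] with H(s) = 3/((s + 6)^2 + 9):
differentiating 2 times and applying the sign gives 18*(s^2 + 12*s + 33)/(s^2 + 12*s + 45)^3.

18*(s^2 + 12*s + 33)/(s^2 + 12*s + 45)^3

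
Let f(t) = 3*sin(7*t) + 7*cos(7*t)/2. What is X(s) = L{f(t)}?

X(s) = 7*s/(2*(s^2 + 49)) + 21/(s^2 + 49)

The transform is linear, so treat each term independently.
(7/2)·[L{cos(7t)} = s/(s^2 + 49)]; (3)·[L{sin(7t)} = 7/(s^2 + 49)].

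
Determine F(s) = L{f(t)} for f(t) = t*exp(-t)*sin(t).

L{sin(t)} = 1/(s^2 + 1).
Multiplying by e^(-t) shifts s → s + 1, so L{exp(-t)*sin(t)} = 1/((s + 1)^2 + 1).
Then apply L{t·g(t)} = -d/ds[G(s)] with G(s) = 1/((s + 1)^2 + 1):
differentiating 1 time and applying the sign gives 2*(s + 1)/(s^2 + 2*s + 2)^2.

F(s) = 2*(s + 1)/(s^2 + 2*s + 2)^2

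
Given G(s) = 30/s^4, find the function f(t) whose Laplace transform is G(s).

Since L{t^3} = 3!/s^4 = 6/s^4, the inverse is t^3, scaled by 5.

f(t) = 5*t^3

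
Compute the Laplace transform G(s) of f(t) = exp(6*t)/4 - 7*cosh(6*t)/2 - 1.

G(s) = -7*s/(2*(s^2 - 36)) + 1/(4*(s - 6)) - 1/s

Apply the Laplace transform termwise.
L{-1} = -1/s; (1/4)·[L{e^(6t)} = 1/(s - 6)]; (-7/2)·[L{cosh(6t)} = s/(s^2 - 36)].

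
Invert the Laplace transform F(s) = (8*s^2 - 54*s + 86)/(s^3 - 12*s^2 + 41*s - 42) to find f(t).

Factor the denominator: s^3 - 12*s^2 + 41*s - 42 = (s - 7)*(s - 3)*(s - 2).
Partial fraction decomposition gives [2/(s - 2)] + [5/(s - 7)] + [1/(s - 3)].
Invert each term: 2/(s - 2) ↔ 2e^(2t); 5/(s - 7) ↔ 5e^(7t); 1/(s - 3) ↔ e^(3t).

f(t) = 5*exp(7*t) + exp(3*t) + 2*exp(2*t)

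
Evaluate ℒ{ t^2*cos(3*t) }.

2*s*(s^2 - 27)/(s^2 + 9)^3

L{cos(3t)} = s/(s^2 + 9).
Then apply L{t^2·g(t)} = (-1)^2 d^2/ds^2[H(s)] with H(s) = s/(s^2 + 9):
differentiating 2 times and applying the sign gives 2*s*(s^2 - 27)/(s^2 + 9)^3.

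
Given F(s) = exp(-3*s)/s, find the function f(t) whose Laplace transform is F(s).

f(t) = Heaviside(t - 3)

The factor e^(-3s) signals a time shift by c = 3 (second shifting theorem).
L{1} = 1/s, so L^-1{1/s} = 1.
Hence the inverse is u(t - 3) times that function evaluated at t - 3.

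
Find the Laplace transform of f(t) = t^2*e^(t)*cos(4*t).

2*(s - 1)*(s^2 - 2*s - 47)/(s^2 - 2*s + 17)^3

L{cos(4t)} = s/(s^2 + 16).
Multiplying by e^(t) shifts s → s - 1, so L{e^(t)*cos(4*t)} = (s - 1)/((s - 1)^2 + 16).
Then apply L{t^2·g(t)} = (-1)^2 d^2/ds^2[H(s)] with H(s) = (s - 1)/((s - 1)^2 + 16):
differentiating 2 times and applying the sign gives 2*(s - 1)*(s^2 - 2*s - 47)/(s^2 - 2*s + 17)^3.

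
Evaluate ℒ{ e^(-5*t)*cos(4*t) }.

L{cos(4t)} = s/(s^2 + 16).
By the first shifting theorem, multiplying by e^(-5t) replaces s with s + 5.

(s + 5)/((s + 5)^2 + 16)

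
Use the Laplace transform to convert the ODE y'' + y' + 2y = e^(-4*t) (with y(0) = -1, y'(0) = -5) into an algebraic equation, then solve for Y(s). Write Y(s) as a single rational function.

Laplace-transform each side.
The derivative rules (L{y''} = s^2 Y - s·y(0) - y'(0) and L{y'} = sY - y(0), with y(0) = -1, y'(0) = -5) turn the left side into (s^2 + s + 2)Y - (-s - 6).
The right side is L{e^(-4*t)} = 1/(s + 4).
So (s^2 + s + 2)Y = 1/(s + 4) + (-s - 6).
Isolate Y and clear denominators.

Y(s) = (-s^2 - 10*s - 23)/(s^3 + 5*s^2 + 6*s + 8)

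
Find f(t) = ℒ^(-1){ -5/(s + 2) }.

f(t) = -5*exp(-2*t)

Since L{e^(-2t)} = 1/(s + 2), the inverse is exp(-2*t), scaled by -5.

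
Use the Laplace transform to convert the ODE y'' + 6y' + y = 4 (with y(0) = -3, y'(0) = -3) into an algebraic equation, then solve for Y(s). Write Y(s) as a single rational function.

Take the Laplace transform of both sides.
The derivative rules (L{y''} = s^2 Y - s·y(0) - y'(0) and L{y'} = sY - y(0), with y(0) = -3, y'(0) = -3) turn the left side into (s^2 + 6*s + 1)Y - (-3*s - 21).
The right side is L{4} = 4/s.
So (s^2 + 6*s + 1)Y = 4/s + (-3*s - 21).
Divide through and combine into a single rational function.

Y(s) = (-3*s^2 - 21*s + 4)/(s^3 + 6*s^2 + s)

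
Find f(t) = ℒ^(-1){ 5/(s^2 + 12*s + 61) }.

Rewrite the denominator: s^2 + 12*s + 61 = (s + 6)^2 + 25.
The form in (s + 6) signals a first-shifting-theorem factor e^(-6t).
Since L{sin(5t)} = 5/(s^2 + 25), the inverse is exp(-6*t)*sin(5*t).

f(t) = exp(-6*t)*sin(5*t)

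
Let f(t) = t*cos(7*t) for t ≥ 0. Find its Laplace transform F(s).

L{cos(7t)} = s/(s^2 + 49).
Then apply L{t·g(t)} = -d/ds[G(s)] with G(s) = s/(s^2 + 49):
differentiating 1 time and applying the sign gives (s - 7)*(s + 7)/(s^2 + 49)^2.

F(s) = (s - 7)*(s + 7)/(s^2 + 49)^2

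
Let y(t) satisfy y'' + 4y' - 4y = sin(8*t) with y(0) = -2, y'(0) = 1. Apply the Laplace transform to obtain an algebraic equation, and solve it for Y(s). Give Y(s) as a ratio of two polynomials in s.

Y(s) = (-2*s^3 - 7*s^2 - 128*s - 440)/(s^4 + 4*s^3 + 60*s^2 + 256*s - 256)

Take the Laplace transform of both sides.
Using L{y''} = s^2 Y - s·y(0) - y'(0) and L{y'} = sY - y(0), with y(0) = -2, y'(0) = 1, the left side becomes (s^2 + 4*s - 4)Y - (-2*s - 7).
The right side is L{sin(8*t)} = 8/(s^2 + 64).
So (s^2 + 4*s - 4)Y = 8/(s^2 + 64) + (-2*s - 7).
Solve for Y(s) and write it as one ratio of polynomials.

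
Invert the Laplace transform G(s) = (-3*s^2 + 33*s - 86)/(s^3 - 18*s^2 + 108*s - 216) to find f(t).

f(t) = 2*t^2*exp(6*t) - 3*t*exp(6*t) - 3*exp(6*t)

Factor the denominator: s^3 - 18*s^2 + 108*s - 216 = (s - 6)^3.
Partial fraction decomposition gives [-3/(s - 6)] + [-3/(s - 6)^2] + [4/(s - 6)^3].
Invert each term: -3/(s - 6) ↔ -3e^(6t); -3/(s - 6)^2 ↔ -3t·e^(6t); 4/(s - 6)^3 ↔ (2)t^2·e^(6t).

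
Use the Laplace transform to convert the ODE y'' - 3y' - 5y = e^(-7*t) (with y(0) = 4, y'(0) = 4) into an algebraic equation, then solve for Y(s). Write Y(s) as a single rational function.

Transform both sides with L{·}.
Using L{y''} = s^2 Y - s·y(0) - y'(0) and L{y'} = sY - y(0), with y(0) = 4, y'(0) = 4, the left side becomes (s^2 - 3*s - 5)Y - (4*s - 8).
The right side is L{e^(-7*t)} = 1/(s + 7).
So (s^2 - 3*s - 5)Y = 1/(s + 7) + (4*s - 8).
Solve for Y(s) and write it as one ratio of polynomials.

Y(s) = (4*s^2 + 20*s - 55)/(s^3 + 4*s^2 - 26*s - 35)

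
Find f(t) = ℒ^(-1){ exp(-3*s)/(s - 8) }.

The factor e^(-3s) signals a time shift by c = 3 (second shifting theorem).
L{e^(8t)} = 1/(s - 8), so L^-1{1/(s - 8)} = exp(8*t).
Hence the inverse is u(t - 3) times that function evaluated at t - 3.

f(t) = Heaviside(t - 3)*(exp(8*t - 24))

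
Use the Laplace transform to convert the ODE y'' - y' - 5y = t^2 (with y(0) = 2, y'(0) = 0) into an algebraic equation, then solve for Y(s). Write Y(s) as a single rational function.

Transform both sides with L{·}.
The derivative rules (L{y''} = s^2 Y - s·y(0) - y'(0) and L{y'} = sY - y(0), with y(0) = 2, y'(0) = 0) turn the left side into (s^2 - s - 5)Y - (2*s - 2).
The right side is L{t^2} = 2/s^3.
So (s^2 - s - 5)Y = 2/s^3 + (2*s - 2).
Divide through and combine into a single rational function.

Y(s) = (2*s^4 - 2*s^3 + 2)/(s^5 - s^4 - 5*s^3)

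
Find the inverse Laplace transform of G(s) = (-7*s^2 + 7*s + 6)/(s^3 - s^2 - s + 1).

Factor the denominator: s^3 - s^2 - s + 1 = (s - 1)^2*(s + 1).
Partial fraction decomposition gives [-5/(s - 1)] + [3/(s - 1)^2] + [-2/(s + 1)].
Invert each term: -5/(s - 1) ↔ -5e^(t); 3/(s - 1)^2 ↔ 3t·e^(t); -2/(s + 1) ↔ -2e^(-t).

3*t*exp(t) - 5*exp(t) - 2*exp(-t)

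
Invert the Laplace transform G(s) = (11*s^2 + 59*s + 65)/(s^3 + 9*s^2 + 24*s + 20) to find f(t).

f(t) = -3*t*exp(-2*t) + 6*exp(-2*t) + 5*exp(-5*t)

Factor the denominator: s^3 + 9*s^2 + 24*s + 20 = (s + 2)^2*(s + 5).
Partial fraction decomposition gives [6/(s + 2)] + [-3/(s + 2)^2] + [5/(s + 5)].
Invert each term: 6/(s + 2) ↔ 6e^(-2t); -3/(s + 2)^2 ↔ -3t·e^(-2t); 5/(s + 5) ↔ 5e^(-5t).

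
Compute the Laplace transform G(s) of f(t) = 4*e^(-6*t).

G(s) = 4/(s + 6)

L{4} = 4/s.
By the first shifting theorem, multiplying by e^(-6t) replaces s with s + 6.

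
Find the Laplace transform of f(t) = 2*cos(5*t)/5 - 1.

Apply the Laplace transform termwise.
L{-1} = -1/s; (2/5)·[L{cos(5t)} = s/(s^2 + 25)].

2*s/(5*(s^2 + 25)) - 1/s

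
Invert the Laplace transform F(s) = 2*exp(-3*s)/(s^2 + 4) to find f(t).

f(t) = Heaviside(t - 3)*(sin(2*t - 6))

The factor e^(-3s) signals a time shift by c = 3 (second shifting theorem).
L{sin(2t)} = 2/(s^2 + 4), so L^-1{2/(s^2 + 4)} = sin(2*t).
Hence the inverse is u(t - 3) times that function evaluated at t - 3.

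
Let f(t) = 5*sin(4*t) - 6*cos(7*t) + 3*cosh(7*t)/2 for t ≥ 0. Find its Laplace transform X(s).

The transform is linear, so treat each term independently.
(5)·[L{sin(4t)} = 4/(s^2 + 16)]; (3/2)·[L{cosh(7t)} = s/(s^2 - 49)]; (-6)·[L{cos(7t)} = s/(s^2 + 49)].

X(s) = -6*s/(s^2 + 49) + 3*s/(2*(s^2 - 49)) + 20/(s^2 + 16)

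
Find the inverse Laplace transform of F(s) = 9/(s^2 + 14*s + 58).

Rewrite the denominator: s^2 + 14*s + 58 = (s + 7)^2 + 9.
The form in (s + 7) signals a first-shifting-theorem factor e^(-7t).
Since L{sin(3t)} = 3/(s^2 + 9), the inverse is e^(-7*t)*sin(3*t), scaled by 3.

3*exp(-7*t)*sin(3*t)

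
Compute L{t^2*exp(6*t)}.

L{e^(6t)} = 1/(s - 6).
Then apply L{t^2·g(t)} = (-1)^2 d^2/ds^2[H(s)] with H(s) = 1/(s - 6):
differentiating 2 times and applying the sign gives 2/(s - 6)^3.

2/(s - 6)^3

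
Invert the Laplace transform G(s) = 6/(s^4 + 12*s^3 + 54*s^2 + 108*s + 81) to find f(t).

Rewrite the denominator: s^4 + 12*s^3 + 54*s^2 + 108*s + 81 = (s + 3)^4.
The form in (s + 3) signals a first-shifting-theorem factor e^(-3t).
Since L{t^3} = 3!/s^4 = 6/s^4, the inverse is t^3*e^(-3*t).

f(t) = t^3*exp(-3*t)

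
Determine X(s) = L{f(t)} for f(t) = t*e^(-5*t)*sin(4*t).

L{sin(4t)} = 4/(s^2 + 16).
Multiplying by e^(-5t) shifts s → s + 5, so L{e^(-5*t)*sin(4*t)} = 4/((s + 5)^2 + 16).
Then apply L{t·g(t)} = -d/ds[G(s)] with G(s) = 4/((s + 5)^2 + 16):
differentiating 1 time and applying the sign gives 8*(s + 5)/(s^2 + 10*s + 41)^2.

X(s) = 8*(s + 5)/(s^2 + 10*s + 41)^2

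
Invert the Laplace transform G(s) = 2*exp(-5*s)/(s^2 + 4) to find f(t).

f(t) = Heaviside(t - 5)*(sin(2*t - 10))

The factor e^(-5s) signals a time shift by c = 5 (second shifting theorem).
L{sin(2t)} = 2/(s^2 + 4), so L^-1{2/(s^2 + 4)} = sin(2*t).
Hence the inverse is u(t - 5) times that function evaluated at t - 5.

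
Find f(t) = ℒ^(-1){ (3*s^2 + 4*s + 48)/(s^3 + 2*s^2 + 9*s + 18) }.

Factor the denominator: s^3 + 2*s^2 + 9*s + 18 = (s + 2)*(s^2 + 9).
Partial fraction decomposition gives [4/(s + 2)] + [-s/(s^2 + 9)] + [6/(s^2 + 9)].
Invert each term: 4/(s + 2) ↔ 4e^(-2t); -1·s/(s^2 + 9) ↔ -cos(3t); 2·3/(s^2 + 9) ↔ 2sin(3t).

f(t) = 2*sin(3*t) - cos(3*t) + 4*exp(-2*t)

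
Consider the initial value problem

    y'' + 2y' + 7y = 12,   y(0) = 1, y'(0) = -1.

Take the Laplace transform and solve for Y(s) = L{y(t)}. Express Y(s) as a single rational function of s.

Y(s) = (s^2 + s + 12)/(s^3 + 2*s^2 + 7*s)

Laplace-transform each side.
With L{y''} = s^2 Y - s·y(0) - y'(0) and L{y'} = sY - y(0), with y(0) = 1, y'(0) = -1: the LHS transforms to (s^2 + 2*s + 7)Y - (s + 1).
The right side is L{12} = 12/s.
So (s^2 + 2*s + 7)Y = 12/s + (s + 1).
Isolate Y and clear denominators.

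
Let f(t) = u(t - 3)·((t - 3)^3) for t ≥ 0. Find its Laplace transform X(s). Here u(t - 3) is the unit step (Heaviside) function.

By the second shifting theorem, L{u(t - c)·g(t - c)} = e^(-cs)·G(s) with c = 3 and G(s) = L{g(t)}.
L{t^3} = 3!/s^4 = 6/s^4.

X(s) = 6*exp(-3*s)/s^4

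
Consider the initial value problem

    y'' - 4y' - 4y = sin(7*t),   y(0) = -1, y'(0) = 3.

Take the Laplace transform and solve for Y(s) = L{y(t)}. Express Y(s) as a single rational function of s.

Y(s) = (-s^3 + 7*s^2 - 49*s + 350)/(s^4 - 4*s^3 + 45*s^2 - 196*s - 196)

Transform both sides with L{·}.
With L{y''} = s^2 Y - s·y(0) - y'(0) and L{y'} = sY - y(0), with y(0) = -1, y'(0) = 3: the LHS transforms to (s^2 - 4*s - 4)Y - (-s + 7).
The right side is L{sin(7*t)} = 7/(s^2 + 49).
So (s^2 - 4*s - 4)Y = 7/(s^2 + 49) + (-s + 7).
Divide through and combine into a single rational function.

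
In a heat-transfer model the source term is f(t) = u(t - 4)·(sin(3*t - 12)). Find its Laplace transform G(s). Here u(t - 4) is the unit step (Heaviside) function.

G(s) = 3*exp(-4*s)/(s^2 + 9)

By the second shifting theorem, L{u(t - c)·g(t - c)} = e^(-cs)·H(s) with c = 4 and H(s) = L{g(t)}.
L{sin(3t)} = 3/(s^2 + 9).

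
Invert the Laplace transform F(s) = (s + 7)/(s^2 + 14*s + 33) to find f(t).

f(t) = exp(-7*t)*cosh(4*t)

Rewrite the denominator: s^2 + 14*s + 33 = (s + 7)^2 - 16.
The form in (s + 7) signals a first-shifting-theorem factor e^(-7t).
Since L{cosh(4t)} = s/(s^2 - 16), the inverse is exp(-7*t)*cosh(4*t).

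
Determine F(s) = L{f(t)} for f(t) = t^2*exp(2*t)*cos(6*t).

L{cos(6t)} = s/(s^2 + 36).
Multiplying by e^(2t) shifts s → s - 2, so L{exp(2*t)*cos(6*t)} = (s - 2)/((s - 2)^2 + 36).
Then apply L{t^2·g(t)} = (-1)^2 d^2/ds^2[G(s)] with G(s) = (s - 2)/((s - 2)^2 + 36):
differentiating 2 times and applying the sign gives 2*(s - 2)*(s^2 - 4*s - 104)/(s^2 - 4*s + 40)^3.

F(s) = 2*(s - 2)*(s^2 - 4*s - 104)/(s^2 - 4*s + 40)^3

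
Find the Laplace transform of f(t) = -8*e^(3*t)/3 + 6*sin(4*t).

The transform is linear, so treat each term independently.
(6)·[L{sin(4t)} = 4/(s^2 + 16)]; (-8/3)·[L{e^(3t)} = 1/(s - 3)].

24/(s^2 + 16) - 8/(3*(s - 3))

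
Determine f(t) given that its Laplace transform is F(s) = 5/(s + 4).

f(t) = 5*exp(-4*t)

Since L{e^(-4t)} = 1/(s + 4), the inverse is e^(-4*t), scaled by 5.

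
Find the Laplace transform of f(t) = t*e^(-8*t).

(s + 8)^(-2)

L{e^(-8t)} = 1/(s + 8).
Then apply L{t·g(t)} = -d/ds[G(s)] with G(s) = 1/(s + 8):
differentiating 1 time and applying the sign gives (s + 8)^(-2).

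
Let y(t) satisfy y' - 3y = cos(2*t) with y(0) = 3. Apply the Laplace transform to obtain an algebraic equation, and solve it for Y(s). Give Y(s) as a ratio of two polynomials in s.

Apply the Laplace transform to the equation.
Using L{y'} = sY - y(0) = sY - 3, the left side becomes (s - 3)Y - (3).
The right side is L{cos(2*t)} = s/(s^2 + 4).
So (s - 3)Y = s/(s^2 + 4) + (3).
Solve for Y(s) and write it as one ratio of polynomials.

Y(s) = (3*s^2 + s + 12)/(s^3 - 3*s^2 + 4*s - 12)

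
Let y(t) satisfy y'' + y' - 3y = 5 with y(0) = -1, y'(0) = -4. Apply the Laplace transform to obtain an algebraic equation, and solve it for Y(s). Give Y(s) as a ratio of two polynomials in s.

Y(s) = (-s^2 - 5*s + 5)/(s^3 + s^2 - 3*s)

Take the Laplace transform of both sides.
Using L{y''} = s^2 Y - s·y(0) - y'(0) and L{y'} = sY - y(0), with y(0) = -1, y'(0) = -4, the left side becomes (s^2 + s - 3)Y - (-s - 5).
The right side is L{5} = 5/s.
So (s^2 + s - 3)Y = 5/s + (-s - 5).
Isolate Y and clear denominators.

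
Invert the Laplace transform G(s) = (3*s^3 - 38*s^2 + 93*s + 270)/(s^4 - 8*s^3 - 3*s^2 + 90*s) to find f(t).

Factor the denominator: s^4 - 8*s^3 - 3*s^2 + 90*s = s*(s - 6)*(s - 5)*(s + 3).
Partial fraction decomposition gives [2/(s + 3)] + [3/s] + [2/(s - 6)] + [-4/(s - 5)].
Invert each term: 2/(s + 3) ↔ 2e^(-3t); 3/(s - 0) ↔ 3e^(0t); 2/(s - 6) ↔ 2e^(6t); -4/(s - 5) ↔ -4e^(5t).

f(t) = 2*exp(6*t) - 4*exp(5*t) + 3 + 2*exp(-3*t)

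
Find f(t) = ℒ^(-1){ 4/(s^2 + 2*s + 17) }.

f(t) = exp(-t)*sin(4*t)

Rewrite the denominator: s^2 + 2*s + 17 = (s + 1)^2 + 16.
The form in (s + 1) signals a first-shifting-theorem factor e^(-t).
Since L{sin(4t)} = 4/(s^2 + 16), the inverse is e^(-t)*sin(4*t).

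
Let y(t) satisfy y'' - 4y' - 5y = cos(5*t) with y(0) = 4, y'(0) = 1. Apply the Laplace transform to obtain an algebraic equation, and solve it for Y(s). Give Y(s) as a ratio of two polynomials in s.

Transform both sides with L{·}.
With L{y''} = s^2 Y - s·y(0) - y'(0) and L{y'} = sY - y(0), with y(0) = 4, y'(0) = 1: the LHS transforms to (s^2 - 4*s - 5)Y - (4*s - 15).
The right side is L{cos(5*t)} = s/(s^2 + 25).
So (s^2 - 4*s - 5)Y = s/(s^2 + 25) + (4*s - 15).
Divide through and combine into a single rational function.

Y(s) = (4*s^3 - 15*s^2 + 101*s - 375)/(s^4 - 4*s^3 + 20*s^2 - 100*s - 125)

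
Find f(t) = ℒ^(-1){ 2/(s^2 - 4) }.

Since L{sinh(2t)} = 2/(s^2 - 4), the inverse is sinh(2*t).

f(t) = sinh(2*t)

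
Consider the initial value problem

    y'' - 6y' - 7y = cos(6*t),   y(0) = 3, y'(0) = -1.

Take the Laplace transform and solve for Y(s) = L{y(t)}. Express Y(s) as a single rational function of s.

Y(s) = (3*s^3 - 19*s^2 + 109*s - 684)/(s^4 - 6*s^3 + 29*s^2 - 216*s - 252)

Laplace-transform each side.
The derivative rules (L{y''} = s^2 Y - s·y(0) - y'(0) and L{y'} = sY - y(0), with y(0) = 3, y'(0) = -1) turn the left side into (s^2 - 6*s - 7)Y - (3*s - 19).
The right side is L{cos(6*t)} = s/(s^2 + 36).
So (s^2 - 6*s - 7)Y = s/(s^2 + 36) + (3*s - 19).
Divide through and combine into a single rational function.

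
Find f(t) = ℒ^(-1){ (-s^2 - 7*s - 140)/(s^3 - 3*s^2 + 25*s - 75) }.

f(t) = -5*exp(3*t) + sin(5*t) + 4*cos(5*t)

Factor the denominator: s^3 - 3*s^2 + 25*s - 75 = (s - 3)*(s^2 + 25).
Partial fraction decomposition gives [-5/(s - 3)] + [4*s/(s^2 + 25)] + [5/(s^2 + 25)].
Invert each term: -5/(s - 3) ↔ -5e^(3t); 4·s/(s^2 + 25) ↔ 4cos(5t); 1·5/(s^2 + 25) ↔ sin(5t).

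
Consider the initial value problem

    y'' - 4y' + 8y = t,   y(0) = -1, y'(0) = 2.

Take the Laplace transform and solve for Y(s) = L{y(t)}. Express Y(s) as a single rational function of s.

Laplace-transform each side.
The derivative rules (L{y''} = s^2 Y - s·y(0) - y'(0) and L{y'} = sY - y(0), with y(0) = -1, y'(0) = 2) turn the left side into (s^2 - 4*s + 8)Y - (-s + 6).
The right side is L{t} = s^(-2).
So (s^2 - 4*s + 8)Y = s^(-2) + (-s + 6).
Isolate Y and clear denominators.

Y(s) = (-s^3 + 6*s^2 + 1)/(s^4 - 4*s^3 + 8*s^2)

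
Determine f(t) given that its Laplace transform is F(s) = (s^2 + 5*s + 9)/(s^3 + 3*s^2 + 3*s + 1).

Factor the denominator: s^3 + 3*s^2 + 3*s + 1 = (s + 1)^3.
Partial fraction decomposition gives [1/(s + 1)] + [3/(s + 1)^2] + [5/(s + 1)^3].
Invert each term: 1/(s + 1) ↔ e^(-t); 3/(s + 1)^2 ↔ 3t·e^(-t); 5/(s + 1)^3 ↔ (5/2)t^2·e^(-t).

f(t) = 5*t^2*exp(-t)/2 + 3*t*exp(-t) + exp(-t)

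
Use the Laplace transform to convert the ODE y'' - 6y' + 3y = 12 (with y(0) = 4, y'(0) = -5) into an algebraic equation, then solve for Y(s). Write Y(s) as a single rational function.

Take the Laplace transform of both sides.
Using L{y''} = s^2 Y - s·y(0) - y'(0) and L{y'} = sY - y(0), with y(0) = 4, y'(0) = -5, the left side becomes (s^2 - 6*s + 3)Y - (4*s - 29).
The right side is L{12} = 12/s.
So (s^2 - 6*s + 3)Y = 12/s + (4*s - 29).
Solve for Y(s) and write it as one ratio of polynomials.

Y(s) = (4*s^2 - 29*s + 12)/(s^3 - 6*s^2 + 3*s)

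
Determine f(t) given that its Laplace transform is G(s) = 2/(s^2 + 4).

Since L{sin(2t)} = 2/(s^2 + 4), the inverse is sin(2*t).

f(t) = sin(2*t)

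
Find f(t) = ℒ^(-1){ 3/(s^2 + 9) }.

Since L{sin(3t)} = 3/(s^2 + 9), the inverse is sin(3*t).

f(t) = sin(3*t)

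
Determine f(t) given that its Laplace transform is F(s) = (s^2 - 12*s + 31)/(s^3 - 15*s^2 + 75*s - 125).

Factor the denominator: s^3 - 15*s^2 + 75*s - 125 = (s - 5)^3.
Partial fraction decomposition gives [1/(s - 5)] + [-2/(s - 5)^2] + [-4/(s - 5)^3].
Invert each term: 1/(s - 5) ↔ e^(5t); -2/(s - 5)^2 ↔ -2t·e^(5t); -4/(s - 5)^3 ↔ (-2)t^2·e^(5t).

f(t) = -2*t^2*exp(5*t) - 2*t*exp(5*t) + exp(5*t)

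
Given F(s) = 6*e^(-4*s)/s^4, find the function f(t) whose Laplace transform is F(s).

f(t) = Heaviside(t - 4)*((t - 4)^3)

The factor e^(-4s) signals a time shift by c = 4 (second shifting theorem).
L{t^3} = 3!/s^4 = 6/s^4, so L^-1{6/s^4} = t^3.
Hence the inverse is u(t - 4) times that function evaluated at t - 4.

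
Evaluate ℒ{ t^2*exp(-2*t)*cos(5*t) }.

2*(s + 2)*(s^2 + 4*s - 71)/(s^2 + 4*s + 29)^3

L{cos(5t)} = s/(s^2 + 25).
Multiplying by e^(-2t) shifts s → s + 2, so L{exp(-2*t)*cos(5*t)} = (s + 2)/((s + 2)^2 + 25).
Then apply L{t^2·g(t)} = (-1)^2 d^2/ds^2[G(s)] with G(s) = (s + 2)/((s + 2)^2 + 25):
differentiating 2 times and applying the sign gives 2*(s + 2)*(s^2 + 4*s - 71)/(s^2 + 4*s + 29)^3.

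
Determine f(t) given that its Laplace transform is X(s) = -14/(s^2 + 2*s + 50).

f(t) = -2*exp(-t)*sin(7*t)

Rewrite the denominator: s^2 + 2*s + 50 = (s + 1)^2 + 49.
The form in (s + 1) signals a first-shifting-theorem factor e^(-t).
Since L{sin(7t)} = 7/(s^2 + 49), the inverse is e^(-t)*sin(7*t), scaled by -2.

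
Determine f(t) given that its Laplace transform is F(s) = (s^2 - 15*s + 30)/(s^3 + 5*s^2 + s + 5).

f(t) = 5*sin(t) - 4*cos(t) + 5*exp(-5*t)

Factor the denominator: s^3 + 5*s^2 + s + 5 = (s + 5)*(s^2 + 1).
Partial fraction decomposition gives [5/(s + 5)] + [-4*s/(s^2 + 1)] + [5/(s^2 + 1)].
Invert each term: 5/(s + 5) ↔ 5e^(-5t); -4·s/(s^2 + 1) ↔ -4cos(t); 5·1/(s^2 + 1) ↔ 5sin(t).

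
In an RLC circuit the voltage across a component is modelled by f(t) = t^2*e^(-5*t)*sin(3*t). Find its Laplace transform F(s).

L{sin(3t)} = 3/(s^2 + 9).
Multiplying by e^(-5t) shifts s → s + 5, so L{e^(-5*t)*sin(3*t)} = 3/((s + 5)^2 + 9).
Then apply L{t^2·g(t)} = (-1)^2 d^2/ds^2[G(s)] with G(s) = 3/((s + 5)^2 + 9):
differentiating 2 times and applying the sign gives 18*(s^2 + 10*s + 22)/(s^2 + 10*s + 34)^3.

F(s) = 18*(s^2 + 10*s + 22)/(s^2 + 10*s + 34)^3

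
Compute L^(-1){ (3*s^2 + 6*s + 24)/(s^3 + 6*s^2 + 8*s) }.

3 - 6*exp(-2*t) + 6*exp(-4*t)

Factor the denominator: s^3 + 6*s^2 + 8*s = s*(s + 2)*(s + 4).
Partial fraction decomposition gives [-6/(s + 2)] + [6/(s + 4)] + [3/s].
Invert each term: -6/(s + 2) ↔ -6e^(-2t); 6/(s + 4) ↔ 6e^(-4t); 3/(s - 0) ↔ 3e^(0t).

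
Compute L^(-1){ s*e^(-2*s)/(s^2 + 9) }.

The factor e^(-2s) signals a time shift by c = 2 (second shifting theorem).
L{cos(3t)} = s/(s^2 + 9), so L^-1{s/(s^2 + 9)} = cos(3*t).
Hence the inverse is u(t - 2) times that function evaluated at t - 2.

Heaviside(t - 2)*(cos(3*t - 6))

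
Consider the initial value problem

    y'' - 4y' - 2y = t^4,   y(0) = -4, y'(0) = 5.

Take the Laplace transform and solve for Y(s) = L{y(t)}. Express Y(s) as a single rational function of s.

Y(s) = (-4*s^6 + 21*s^5 + 24)/(s^7 - 4*s^6 - 2*s^5)

Transform both sides with L{·}.
Using L{y''} = s^2 Y - s·y(0) - y'(0) and L{y'} = sY - y(0), with y(0) = -4, y'(0) = 5, the left side becomes (s^2 - 4*s - 2)Y - (-4*s + 21).
The right side is L{t^4} = 24/s^5.
So (s^2 - 4*s - 2)Y = 24/s^5 + (-4*s + 21).
Divide through and combine into a single rational function.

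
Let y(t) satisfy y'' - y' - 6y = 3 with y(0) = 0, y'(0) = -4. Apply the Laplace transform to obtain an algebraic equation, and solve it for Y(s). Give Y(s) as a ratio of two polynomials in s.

Laplace-transform each side.
The derivative rules (L{y''} = s^2 Y - s·y(0) - y'(0) and L{y'} = sY - y(0), with y(0) = 0, y'(0) = -4) turn the left side into (s^2 - s - 6)Y - (-4).
The right side is L{3} = 3/s.
So (s^2 - s - 6)Y = 3/s + (-4).
Isolate Y and clear denominators.

Y(s) = (-4*s + 3)/(s^3 - s^2 - 6*s)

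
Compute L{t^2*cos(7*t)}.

2*s*(s^2 - 147)/(s^2 + 49)^3

L{cos(7t)} = s/(s^2 + 49).
Then apply L{t^2·g(t)} = (-1)^2 d^2/ds^2[H(s)] with H(s) = s/(s^2 + 49):
differentiating 2 times and applying the sign gives 2*s*(s^2 - 147)/(s^2 + 49)^3.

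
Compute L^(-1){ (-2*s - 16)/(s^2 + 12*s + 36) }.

Factor the denominator: s^2 + 12*s + 36 = (s + 6)^2.
Partial fraction decomposition gives [-2/(s + 6)] + [-4/(s + 6)^2].
Invert each term: -2/(s + 6) ↔ -2e^(-6t); -4/(s + 6)^2 ↔ -4t·e^(-6t).

-4*t*exp(-6*t) - 2*exp(-6*t)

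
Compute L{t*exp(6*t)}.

(s - 6)^(-2)

L{e^(6t)} = 1/(s - 6).
Then apply L{t·g(t)} = -d/ds[G(s)] with G(s) = 1/(s - 6):
differentiating 1 time and applying the sign gives (s - 6)^(-2).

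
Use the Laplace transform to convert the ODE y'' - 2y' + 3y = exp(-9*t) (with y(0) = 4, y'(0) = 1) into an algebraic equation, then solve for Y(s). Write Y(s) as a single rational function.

Y(s) = (4*s^2 + 29*s - 62)/(s^3 + 7*s^2 - 15*s + 27)

Laplace-transform each side.
With L{y''} = s^2 Y - s·y(0) - y'(0) and L{y'} = sY - y(0), with y(0) = 4, y'(0) = 1: the LHS transforms to (s^2 - 2*s + 3)Y - (4*s - 7).
The right side is L{exp(-9*t)} = 1/(s + 9).
So (s^2 - 2*s + 3)Y = 1/(s + 9) + (4*s - 7).
Solve for Y(s) and write it as one ratio of polynomials.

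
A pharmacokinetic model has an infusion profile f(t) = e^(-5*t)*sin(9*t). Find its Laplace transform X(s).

X(s) = 9/((s + 5)^2 + 81)

L{sin(9t)} = 9/(s^2 + 81).
By the first shifting theorem, multiplying by e^(-5t) replaces s with s + 5.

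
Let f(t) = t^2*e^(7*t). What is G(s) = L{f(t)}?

L{e^(7t)} = 1/(s - 7).
Then apply L{t^2·g(t)} = (-1)^2 d^2/ds^2[H(s)] with H(s) = 1/(s - 7):
differentiating 2 times and applying the sign gives 2/(s - 7)^3.

G(s) = 2/(s - 7)^3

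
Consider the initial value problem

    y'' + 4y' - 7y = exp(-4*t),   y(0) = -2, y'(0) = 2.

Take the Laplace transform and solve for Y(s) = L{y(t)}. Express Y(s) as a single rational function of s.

Transform both sides with L{·}.
With L{y''} = s^2 Y - s·y(0) - y'(0) and L{y'} = sY - y(0), with y(0) = -2, y'(0) = 2: the LHS transforms to (s^2 + 4*s - 7)Y - (-2*s - 6).
The right side is L{exp(-4*t)} = 1/(s + 4).
So (s^2 + 4*s - 7)Y = 1/(s + 4) + (-2*s - 6).
Solve for Y(s) and write it as one ratio of polynomials.

Y(s) = (-2*s^2 - 14*s - 23)/(s^3 + 8*s^2 + 9*s - 28)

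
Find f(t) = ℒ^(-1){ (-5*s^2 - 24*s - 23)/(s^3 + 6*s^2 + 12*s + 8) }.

Factor the denominator: s^3 + 6*s^2 + 12*s + 8 = (s + 2)^3.
Partial fraction decomposition gives [-5/(s + 2)] + [-4/(s + 2)^2] + [5/(s + 2)^3].
Invert each term: -5/(s + 2) ↔ -5e^(-2t); -4/(s + 2)^2 ↔ -4t·e^(-2t); 5/(s + 2)^3 ↔ (5/2)t^2·e^(-2t).

f(t) = 5*t^2*exp(-2*t)/2 - 4*t*exp(-2*t) - 5*exp(-2*t)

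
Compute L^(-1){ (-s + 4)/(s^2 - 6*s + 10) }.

exp(3*t)*sin(t) - exp(3*t)*cos(t)

Complete the square in the denominator: s^2 - 6*s + 10 = (s - 3)^2 + 1^2.
Split the numerator to match: -s + 4 = -1·(s - 3) + 1·1.
Invert each term: -1·(s - 3)/((s - 3)^2 + 1) ↔ -e^(3t)cos(t); 1·1/((s - 3)^2 + 1) ↔ e^(3t)sin(t).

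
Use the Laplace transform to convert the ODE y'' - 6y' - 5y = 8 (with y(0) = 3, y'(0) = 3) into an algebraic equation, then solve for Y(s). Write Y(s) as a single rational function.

Laplace-transform each side.
Using L{y''} = s^2 Y - s·y(0) - y'(0) and L{y'} = sY - y(0), with y(0) = 3, y'(0) = 3, the left side becomes (s^2 - 6*s - 5)Y - (3*s - 15).
The right side is L{8} = 8/s.
So (s^2 - 6*s - 5)Y = 8/s + (3*s - 15).
Isolate Y and clear denominators.

Y(s) = (3*s^2 - 15*s + 8)/(s^3 - 6*s^2 - 5*s)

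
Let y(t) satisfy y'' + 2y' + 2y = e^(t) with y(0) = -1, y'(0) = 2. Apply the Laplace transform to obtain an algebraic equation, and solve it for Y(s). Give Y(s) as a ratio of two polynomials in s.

Laplace-transform each side.
Using L{y''} = s^2 Y - s·y(0) - y'(0) and L{y'} = sY - y(0), with y(0) = -1, y'(0) = 2, the left side becomes (s^2 + 2*s + 2)Y - (-s).
The right side is L{e^(t)} = 1/(s - 1).
So (s^2 + 2*s + 2)Y = 1/(s - 1) + (-s).
Isolate Y and clear denominators.

Y(s) = (-s^2 + s + 1)/(s^3 + s^2 - 2)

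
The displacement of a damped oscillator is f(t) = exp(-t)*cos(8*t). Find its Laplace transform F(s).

F(s) = (s + 1)/((s + 1)^2 + 64)

L{cos(8t)} = s/(s^2 + 64).
By the first shifting theorem, multiplying by e^(-t) replaces s with s + 1.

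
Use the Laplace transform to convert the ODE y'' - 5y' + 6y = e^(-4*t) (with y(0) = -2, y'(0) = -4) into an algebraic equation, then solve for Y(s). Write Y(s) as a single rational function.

Apply the Laplace transform to the equation.
The derivative rules (L{y''} = s^2 Y - s·y(0) - y'(0) and L{y'} = sY - y(0), with y(0) = -2, y'(0) = -4) turn the left side into (s^2 - 5*s + 6)Y - (-2*s + 6).
The right side is L{e^(-4*t)} = 1/(s + 4).
So (s^2 - 5*s + 6)Y = 1/(s + 4) + (-2*s + 6).
Divide through and combine into a single rational function.

Y(s) = (-2*s^2 - 2*s + 25)/(s^3 - s^2 - 14*s + 24)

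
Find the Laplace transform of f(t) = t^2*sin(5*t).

10*(3*s^2 - 25)/(s^2 + 25)^3

L{sin(5t)} = 5/(s^2 + 25).
Then apply L{t^2·g(t)} = (-1)^2 d^2/ds^2[G(s)] with G(s) = 5/(s^2 + 25):
differentiating 2 times and applying the sign gives 10*(3*s^2 - 25)/(s^2 + 25)^3.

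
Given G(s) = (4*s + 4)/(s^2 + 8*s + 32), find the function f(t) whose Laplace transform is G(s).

f(t) = -3*exp(-4*t)*sin(4*t) + 4*exp(-4*t)*cos(4*t)

Complete the square in the denominator: s^2 + 8*s + 32 = (s + 4)^2 + 4^2.
Split the numerator to match: 4*s + 4 = 4·(s + 4) - 3·4.
Invert each term: 4·(s + 4)/((s + 4)^2 + 16) ↔ 4e^(-4t)cos(4t); -3·4/((s + 4)^2 + 16) ↔ -3e^(-4t)sin(4t).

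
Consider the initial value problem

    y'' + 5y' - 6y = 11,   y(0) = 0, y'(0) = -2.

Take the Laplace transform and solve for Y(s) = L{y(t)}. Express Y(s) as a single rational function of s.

Apply the Laplace transform to the equation.
The derivative rules (L{y''} = s^2 Y - s·y(0) - y'(0) and L{y'} = sY - y(0), with y(0) = 0, y'(0) = -2) turn the left side into (s^2 + 5*s - 6)Y - (-2).
The right side is L{11} = 11/s.
So (s^2 + 5*s - 6)Y = 11/s + (-2).
Isolate Y and clear denominators.

Y(s) = (-2*s + 11)/(s^3 + 5*s^2 - 6*s)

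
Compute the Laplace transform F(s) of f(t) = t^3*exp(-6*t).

L{t^3} = 3!/s^4 = 6/s^4.
By the first shifting theorem, multiplying by e^(-6t) replaces s with s + 6.

F(s) = 6/(s + 6)^4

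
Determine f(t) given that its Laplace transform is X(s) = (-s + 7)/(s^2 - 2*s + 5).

f(t) = 3*exp(t)*sin(2*t) - exp(t)*cos(2*t)

Complete the square in the denominator: s^2 - 2*s + 5 = (s - 1)^2 + 2^2.
Split the numerator to match: -s + 7 = -1·(s - 1) + 3·2.
Invert each term: -1·(s - 1)/((s - 1)^2 + 4) ↔ -e^(t)cos(2t); 3·2/((s - 1)^2 + 4) ↔ 3e^(t)sin(2t).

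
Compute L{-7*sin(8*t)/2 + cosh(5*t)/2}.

By linearity of the Laplace transform, transform each term separately.
(1/2)·[L{cosh(5t)} = s/(s^2 - 25)]; (-7/2)·[L{sin(8t)} = 8/(s^2 + 64)].

s/(2*(s^2 - 25)) - 28/(s^2 + 64)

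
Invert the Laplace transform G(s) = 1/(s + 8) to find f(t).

f(t) = exp(-8*t)

Since L{e^(-8t)} = 1/(s + 8), the inverse is exp(-8*t).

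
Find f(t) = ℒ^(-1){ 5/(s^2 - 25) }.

f(t) = sinh(5*t)

Since L{sinh(5t)} = 5/(s^2 - 25), the inverse is sinh(5*t).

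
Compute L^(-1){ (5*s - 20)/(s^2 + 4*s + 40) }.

-5*exp(-2*t)*sin(6*t) + 5*exp(-2*t)*cos(6*t)

Complete the square in the denominator: s^2 + 4*s + 40 = (s + 2)^2 + 6^2.
Split the numerator to match: 5*s - 20 = 5·(s + 2) - 5·6.
Invert each term: 5·(s + 2)/((s + 2)^2 + 36) ↔ 5e^(-2t)cos(6t); -5·6/((s + 2)^2 + 36) ↔ -5e^(-2t)sin(6t).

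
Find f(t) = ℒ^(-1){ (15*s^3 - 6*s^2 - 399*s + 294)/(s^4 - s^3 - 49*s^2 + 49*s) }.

f(t) = 4*exp(7*t) + 2*exp(t) + 6 + 3*exp(-7*t)

Factor the denominator: s^4 - s^3 - 49*s^2 + 49*s = s*(s - 7)*(s - 1)*(s + 7).
Partial fraction decomposition gives [4/(s - 7)] + [6/s] + [3/(s + 7)] + [2/(s - 1)].
Invert each term: 4/(s - 7) ↔ 4e^(7t); 6/(s - 0) ↔ 6e^(0t); 3/(s + 7) ↔ 3e^(-7t); 2/(s - 1) ↔ 2e^(t).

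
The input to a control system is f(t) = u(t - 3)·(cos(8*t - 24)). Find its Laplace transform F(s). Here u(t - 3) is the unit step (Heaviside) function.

F(s) = s*exp(-3*s)/(s^2 + 64)

By the second shifting theorem, L{u(t - c)·g(t - c)} = e^(-cs)·G(s) with c = 3 and G(s) = L{g(t)}.
L{cos(8t)} = s/(s^2 + 64).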